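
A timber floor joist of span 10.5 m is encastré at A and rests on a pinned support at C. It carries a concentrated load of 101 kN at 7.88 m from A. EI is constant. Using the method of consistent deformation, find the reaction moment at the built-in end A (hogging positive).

Remove the prop at C; the released (primary) structure is a cantilever built in at A.
Primary-structure tip deflection at C by superposition:
  point load 101 at a = 7.88: Pa²(3L − a)/(6EI) = 24689/EI
Tip deflection under a unit load at C: L³/(3EI) = 385.9/EI.
Compatibility at C: δ_0 − R_C·δ_{CC} = 0, so R_C = 24689/385.9 = 63.98 kN.
Moment equilibrium about A: M_A = Σ(load moments about A) − R_C·L = 795.9 − 63.98×10.5 = 124.1 kN·m.

M_A = 124.1 kN·m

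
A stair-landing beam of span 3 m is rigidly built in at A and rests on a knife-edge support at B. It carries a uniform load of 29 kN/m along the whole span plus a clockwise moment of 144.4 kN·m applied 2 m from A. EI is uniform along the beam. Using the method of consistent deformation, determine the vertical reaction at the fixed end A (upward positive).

R_A = -9.803 kN

Remove the prop at B; the released (primary) structure is a cantilever built in at A.
Deflection at B on the released cantilever, summing each load's contribution:
  UDL 29: wL⁴/(8EI) = 293.6/EI
  clockwise couple 144.4 at a = 2: M₀a(2L − a)/(2EI) = 577.6/EI
  δ_0 = 871.2/EI
Flexibility coefficient — unit upward force at B: δ_{BB} = L³/(3EI) = 9/EI.
The prop prevents deflection at B: R_B = δ_0/δ_{BB} = 871.2/9 = 96.8 kN.
Vertical equilibrium: R_A = ΣP − R_B = 87 − 96.8 = -9.803 kN.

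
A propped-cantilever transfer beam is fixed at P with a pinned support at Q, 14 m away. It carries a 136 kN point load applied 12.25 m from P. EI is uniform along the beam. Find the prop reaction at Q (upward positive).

R_Q = 110.6 kN

Release the roller at Q. Primary structure: cantilever fixed at P.
Free-end deflection of the primary structure under the applied loading (downward +):
  point load 136 at a = 12.25: Pa²(3L − a)/(6EI) = 101192/EI
Tip deflection under a unit load at Q: L³/(3EI) = 914.7/EI.
The prop prevents deflection at Q: R_Q = δ_0/δ_{QQ} = 101192/914.7 = 110.6 kN.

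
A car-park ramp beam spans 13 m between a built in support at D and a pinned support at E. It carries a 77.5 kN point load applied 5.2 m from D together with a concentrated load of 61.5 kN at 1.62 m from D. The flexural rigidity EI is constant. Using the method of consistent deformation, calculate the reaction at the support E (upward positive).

Choose R_E as the redundant. The primary structure is the cantilever fixed at D.
Primary-structure tip deflection at E by superposition:
  point load 77.5 at a = 5.2: Pa²(3L − a)/(6EI) = 11805/EI
  point load 61.5 at a = 1.62: Pa²(3L − a)/(6EI) = 1006/EI
  δ_0 = 12811/EI
Flexibility coefficient — unit upward force at E: δ_{EE} = L³/(3EI) = 732.3/EI.
The prop prevents deflection at E: R_E = δ_0/δ_{EE} = 12811/732.3 = 17.49 kN.

R_E = 17.49 kN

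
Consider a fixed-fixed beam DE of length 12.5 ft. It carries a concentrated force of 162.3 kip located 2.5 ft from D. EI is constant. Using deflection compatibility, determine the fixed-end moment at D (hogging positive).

M_D = 259.7 kip·ft

Take the two fixed-end moments M_D, M_E as redundants; the released structure is the simple span DE.
Simple-span end rotations at D and E under the given loads:
  at D: point load 162.3 at a = 2.5: Pab(L + b)/(6LEI) = 1217/EI
  at E: point load 162.3 at a = 2.5: Pab(L + a)/(6LEI) = 811.5/EI
  θ_D0 = 1217/EI,  θ_E0 = 811.5/EI
Flexibility coefficients: a unit moment at one end gives L/(3EI) there and L/(6EI) at the far end, so f₁₁ = f₂₂ = 4.167/EI and f₁₂ = f₂₁ = 2.083/EI.
Compatibility — zero rotation at each built-in end:
  4.167 M_D + 2.083 M_E = 1217
  2.083 M_D + 4.167 M_E = 811.5
Solving the pair gives M_D = 259.7 kip·ft and M_E = 64.92 kip·ft (hogging).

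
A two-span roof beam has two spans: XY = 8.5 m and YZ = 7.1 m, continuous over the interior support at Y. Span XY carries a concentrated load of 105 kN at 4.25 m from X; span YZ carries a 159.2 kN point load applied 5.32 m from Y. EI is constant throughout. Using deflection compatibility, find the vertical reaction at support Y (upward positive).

R_Y = 131.6 kN

Take M_Y as the redundant. Released structure: two simple spans XY and YZ with a hinge at Y.
Discontinuity in slope at Y on the released structure — sum the simple-span end rotations:
  span XY: point load 105 at a = 4.25: Pab(L + a)/(6LEI) = 474.1/EI
  span YZ: point load 159.2 at a = 5.32: Pab(L + b)/(6LEI) = 314.3/EI
  relative rotation θ_0 = (474.1 + 314.3)/EI = 788.4/EI
A unit hogging moment at Y produces rotation L₁/(3EI) + L₂/(3EI) = 5.2/EI.
Slope continuity at Y: θ_0 = M_Y·5.2/EI, so M_Y = 788.4/5.2 = 151.6 kN·m (hogging).
Span XY, ΣM about X with M_Y applied at Y: R_Y^{XY}·8.5 = 446.2 + 151.6, so R_Y^{XY} = 70.34 kN and R_X = 105 − 70.34 = 34.66 kN.
Span YZ, ΣM about Z: R_Y^{YZ}·7.1 = 283.4 + 151.6, so R_Y^{YZ} = 61.27 kN and R_Z = 159.2 − 61.27 = 97.93 kN.
R_Y = 70.34 + 61.27 = 131.6 kN.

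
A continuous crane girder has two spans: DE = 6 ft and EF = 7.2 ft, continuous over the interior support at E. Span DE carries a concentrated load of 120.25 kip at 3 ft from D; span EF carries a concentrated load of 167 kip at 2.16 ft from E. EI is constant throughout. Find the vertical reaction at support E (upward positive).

R_E = 231.6 kip

Release continuity at E by inserting a hinge; the redundant is the internal moment M_E. The primary structure is two simply-supported spans DE and EF.
Discontinuity in slope at E on the released structure — sum the simple-span end rotations:
  span DE: point load 120.25 at a = 3: Pab(L + a)/(6LEI) = 270.6/EI
  span EF: point load 167 at a = 2.16: Pab(L + b)/(6LEI) = 515.1/EI
  relative rotation θ_0 = (270.6 + 515.1)/EI = 785.7/EI
A unit hogging moment at E produces rotation L₁/(3EI) + L₂/(3EI) = 4.4/EI.
Slope continuity at E: θ_0 = M_E·4.4/EI, so M_E = 785.7/4.4 = 178.6 kip·ft (hogging).
Span DE, ΣM about D with M_E applied at E: R_E^{DE}·6 = 360.8 + 178.6, so R_E^{DE} = 89.89 kip and R_D = 120.2 − 89.89 = 30.36 kip.
Span EF, ΣM about F: R_E^{EF}·7.2 = 841.7 + 178.6, so R_E^{EF} = 141.7 kip and R_F = 167 − 141.7 = 25.3 kip.
R_E = 89.89 + 141.7 = 231.6 kip.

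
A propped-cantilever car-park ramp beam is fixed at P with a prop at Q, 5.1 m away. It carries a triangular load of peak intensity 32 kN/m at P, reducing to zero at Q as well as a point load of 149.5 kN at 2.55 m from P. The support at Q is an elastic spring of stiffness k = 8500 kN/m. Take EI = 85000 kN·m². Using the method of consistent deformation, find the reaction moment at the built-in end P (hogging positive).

M_P = 257.7 kN·m

Remove the prop at Q; the released (primary) structure is a cantilever built in at P.
Deflection at Q on the released cantilever, summing each load's contribution:
  triangular load, peak 32 at the fixed end: w₀L⁴/(30EI) = 721.6/EI
  point load 149.5 at a = 2.55: Pa²(3L − a)/(6EI) = 2066/EI
  δ_0 = 2787/EI
Tip deflection under a unit load at Q: L³/(3EI) = 44.22/EI.
With EI = 85000 kN·m²: δ_0 = 0.032793 m and δ_{QQ} = 0.00052 m/kN.
Compatibility — the spring shortens by R_Q/k under the reaction it provides: δ_0 − R_Q·δ_{QQ} = R_Q/k. With 1/k = 0.000118 m/kN, R_Q = δ_0 / (δ_{QQ} + 1/k) = 0.032793 / (0.00052 + 0.000118) = 51.41 kN.
Moment equilibrium about P: M_P = Σ(load moments about P) − R_Q·L = 519.9 − 51.41×5.1 = 257.7 kN·m.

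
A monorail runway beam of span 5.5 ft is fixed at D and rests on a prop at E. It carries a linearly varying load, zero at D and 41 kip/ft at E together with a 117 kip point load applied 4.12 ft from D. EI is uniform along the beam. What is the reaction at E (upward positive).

R_E = 135.9 kip

Release the roller at E. Primary structure: cantilever fixed at D.
Primary-structure tip deflection at E by superposition:
  triangular load, peak 41 at the free end: 11w₀L⁴/(120EI) = 3439/EI
  point load 117 at a = 4.12: Pa²(3L − a)/(6EI) = 4098/EI
  δ_0 = 7537/EI
Flexibility coefficient — unit upward force at E: δ_{EE} = L³/(3EI) = 55.46/EI.
Compatibility at E: δ_0 − R_E·δ_{EE} = 0, so R_E = 7537/55.46 = 135.9 kip.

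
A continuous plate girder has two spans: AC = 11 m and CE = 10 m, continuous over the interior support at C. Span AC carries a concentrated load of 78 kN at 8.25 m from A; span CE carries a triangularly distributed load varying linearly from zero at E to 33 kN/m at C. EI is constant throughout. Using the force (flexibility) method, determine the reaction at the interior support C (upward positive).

R_C = 202.6 kN

Take M_C as the redundant. Released structure: two simple spans AC and CE with a hinge at C.
End slopes at the hinge C, treating each span as simply supported:
  span AC: point load 78 at a = 8.25: Pab(L + a)/(6LEI) = 516.1/EI
  span CE: triangular load, peak 33: w₀L³/(45EI) = 733.3/EI
  relative rotation θ_0 = (516.1 + 733.3)/EI = 1249/EI
A unit hogging moment at C produces rotation L₁/(3EI) + L₂/(3EI) = 7/EI.
Slope continuity at C: θ_0 = M_C·7/EI, so M_C = 1249/7 = 178.5 kN·m (hogging).
Span AC, ΣM about A with M_C applied at C: R_C^{AC}·11 = 643.5 + 178.5, so R_C^{AC} = 74.73 kN and R_A = 78 − 74.73 = 3.273 kN.
Span CE, ΣM about E: R_C^{CE}·10 = 1100 + 178.5, so R_C^{CE} = 127.8 kN and R_E = 165 − 127.8 = 37.15 kN.
R_C = 74.73 + 127.8 = 202.6 kN.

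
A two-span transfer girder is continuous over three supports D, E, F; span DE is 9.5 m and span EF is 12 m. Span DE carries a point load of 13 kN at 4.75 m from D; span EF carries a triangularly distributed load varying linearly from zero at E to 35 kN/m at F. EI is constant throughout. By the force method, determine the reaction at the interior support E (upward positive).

R_E = 109.4 kN

Insert a hinge at E; M_E is the redundant, and each span becomes simply supported.
Discontinuity in slope at E on the released structure — sum the simple-span end rotations:
  span DE: point load 13 at a = 4.75: Pab(L + a)/(6LEI) = 73.33/EI
  span EF: triangular load, peak 35: 7w₀L³/(360EI) = 1176/EI
  relative rotation θ_0 = (73.33 + 1176)/EI = 1249/EI
A unit hogging moment at E produces rotation L₁/(3EI) + L₂/(3EI) = 7.167/EI.
Slope continuity at E: θ_0 = M_E·7.167/EI, so M_E = 1249/7.167 = 174.3 kN·m (hogging).
Span DE, ΣM about D with M_E applied at E: R_E^{DE}·9.5 = 61.75 + 174.3, so R_E^{DE} = 24.85 kN and R_D = 13 − 24.85 = -11.85 kN.
Span EF, ΣM about F: R_E^{EF}·12 = 840 + 174.3, so R_E^{EF} = 84.53 kN and R_F = 210 − 84.53 = 125.5 kN.
R_E = 24.85 + 84.53 = 109.4 kN.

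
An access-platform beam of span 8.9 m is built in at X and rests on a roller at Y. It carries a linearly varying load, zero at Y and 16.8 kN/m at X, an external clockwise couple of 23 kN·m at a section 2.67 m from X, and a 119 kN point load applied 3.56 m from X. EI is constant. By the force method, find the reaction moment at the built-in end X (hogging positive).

M_X = 297.5 kN·m

Release the roller at Y. Primary structure: cantilever fixed at X.
Free-end deflection of the primary structure under the applied loading (downward +):
  triangular load, peak 16.8 at the fixed end: w₀L⁴/(30EI) = 3514/EI
  clockwise couple 23 at a = 2.67: M₀a(2L − a)/(2EI) = 464.6/EI
  point load 119 at a = 3.56: Pa²(3L − a)/(6EI) = 5816/EI
  δ_0 = 9795/EI
Flexibility coefficient — unit upward force at Y: δ_{YY} = L³/(3EI) = 235/EI.
Compatibility at Y: δ_0 − R_Y·δ_{YY} = 0, so R_Y = 9795/235 = 41.68 kN.
Moment equilibrium about X: M_X = Σ(load moments about X) − R_Y·L = 668.4 − 41.68×8.9 = 297.5 kN·m.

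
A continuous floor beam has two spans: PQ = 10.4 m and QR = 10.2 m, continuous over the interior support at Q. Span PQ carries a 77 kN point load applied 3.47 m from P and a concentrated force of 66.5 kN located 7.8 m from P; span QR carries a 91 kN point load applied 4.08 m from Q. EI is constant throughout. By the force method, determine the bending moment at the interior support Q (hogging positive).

Insert a hinge at Q; M_Q is the redundant, and each span becomes simply supported.
End slopes at the hinge Q, treating each span as simply supported:
  span PQ: point load 77 at a = 3.47: Pab(L + a)/(6LEI) = 411.6/EI
  span PQ: point load 66.5 at a = 7.8: Pab(L + a)/(6LEI) = 393.3/EI
  span QR: point load 91 at a = 4.08: Pab(L + b)/(6LEI) = 605.9/EI
  relative rotation θ_0 = (804.9 + 605.9)/EI = 1411/EI
A unit hogging moment at Q produces rotation L₁/(3EI) + L₂/(3EI) = 6.867/EI.
Compatibility: M_Q·(L₁+L₂)/(3EI) = θ_0, giving M_Q = 205.5 kN·m (hogging).

M_Q = 205.5 kN·m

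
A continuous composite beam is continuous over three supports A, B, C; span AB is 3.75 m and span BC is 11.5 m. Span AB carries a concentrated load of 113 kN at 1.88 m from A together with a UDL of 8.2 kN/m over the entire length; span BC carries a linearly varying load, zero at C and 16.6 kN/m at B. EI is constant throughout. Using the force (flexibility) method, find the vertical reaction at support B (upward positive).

Take M_B as the redundant. Released structure: two simple spans AB and BC with a hinge at B.
Discontinuity in slope at B on the released structure — sum the simple-span end rotations:
  span AB: point load 113 at a = 1.88: Pab(L + a)/(6LEI) = 99.4/EI
  span AB: UDL 8.2: wL³/(24EI) = 18.02/EI
  span BC: triangular load, peak 16.6: w₀L³/(45EI) = 561/EI
  relative rotation θ_0 = (117.4 + 561)/EI = 678.5/EI
A unit hogging moment at B produces rotation L₁/(3EI) + L₂/(3EI) = 5.083/EI.
Compatibility: M_B·(L₁+L₂)/(3EI) = θ_0, giving M_B = 133.5 kN·m (hogging).
Span AB, ΣM about A with M_B applied at B: R_B^{AB}·3.75 = 270.1 + 133.5, so R_B^{AB} = 107.6 kN and R_A = 143.8 − 107.6 = 36.13 kN.
Span BC, ΣM about C: R_B^{BC}·11.5 = 731.8 + 133.5, so R_B^{BC} = 75.24 kN and R_C = 95.45 − 75.24 = 20.21 kN.
R_B = 107.6 + 75.24 = 182.9 kN.

R_B = 182.9 kN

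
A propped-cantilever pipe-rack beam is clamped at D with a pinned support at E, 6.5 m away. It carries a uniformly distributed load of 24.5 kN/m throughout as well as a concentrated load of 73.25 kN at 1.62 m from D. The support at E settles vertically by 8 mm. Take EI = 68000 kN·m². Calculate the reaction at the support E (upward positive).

Release the roller at E. Primary structure: cantilever fixed at D.
Primary-structure tip deflection at E by superposition:
  UDL 24.5: wL⁴/(8EI) = 5467/EI
  point load 73.25 at a = 1.62: Pa²(3L − a)/(6EI) = 572.9/EI
  δ_0 = 6040/EI
Tip deflection under a unit load at E: L³/(3EI) = 91.54/EI.
With EI = 68000 kN·m²: δ_0 = 0.088818 m and δ_{EE} = 0.001346 m/kN.
Compatibility — the beam at E must follow the support down by 0.008 m: δ_0 − R_E·δ_{EE} = 0.008, so R_E = (0.088818 − 0.008)/0.001346 = 60.03 kN.

R_E = 60.03 kN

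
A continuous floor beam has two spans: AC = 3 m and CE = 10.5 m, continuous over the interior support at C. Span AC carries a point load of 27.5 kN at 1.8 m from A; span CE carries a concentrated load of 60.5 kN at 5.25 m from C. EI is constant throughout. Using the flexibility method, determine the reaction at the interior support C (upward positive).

R_C = 87.96 kN

Release continuity at C by inserting a hinge; the redundant is the internal moment M_C. The primary structure is two simply-supported spans AC and CE.
End slopes at the hinge C, treating each span as simply supported:
  span AC: point load 27.5 at a = 1.8: Pab(L + a)/(6LEI) = 15.84/EI
  span CE: point load 60.5 at a = 5.25: Pab(L + b)/(6LEI) = 416.9/EI
  relative rotation θ_0 = (15.84 + 416.9)/EI = 432.7/EI
A unit hogging moment at C produces rotation L₁/(3EI) + L₂/(3EI) = 4.5/EI.
Compatibility: M_C·(L₁+L₂)/(3EI) = θ_0, giving M_C = 96.16 kN·m (hogging).
Span AC, ΣM about A with M_C applied at C: R_C^{AC}·3 = 49.5 + 96.16, so R_C^{AC} = 48.55 kN and R_A = 27.5 − 48.55 = -21.05 kN.
Span CE, ΣM about E: R_C^{CE}·10.5 = 317.6 + 96.16, so R_C^{CE} = 39.41 kN and R_E = 60.5 − 39.41 = 21.09 kN.
R_C = 48.55 + 39.41 = 87.96 kN.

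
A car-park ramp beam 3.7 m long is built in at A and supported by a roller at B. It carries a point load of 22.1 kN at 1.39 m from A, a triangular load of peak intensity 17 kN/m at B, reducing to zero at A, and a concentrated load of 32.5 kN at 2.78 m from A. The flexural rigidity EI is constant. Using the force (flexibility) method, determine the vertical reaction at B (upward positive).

Release the roller at B. Primary structure: cantilever fixed at A.
Primary-structure tip deflection at B by superposition:
  point load 22.1 at a = 1.39: Pa²(3L − a)/(6EI) = 69.1/EI
  triangular load, peak 17 at the free end: 11w₀L⁴/(120EI) = 292.1/EI
  point load 32.5 at a = 2.78: Pa²(3L − a)/(6EI) = 348.3/EI
  δ_0 = 709.5/EI
Flexibility coefficient — unit upward force at B: δ_{BB} = L³/(3EI) = 16.88/EI.
Compatibility at B: δ_0 − R_B·δ_{BB} = 0, so R_B = 709.5/16.88 = 42.02 kN.

R_B = 42.02 kN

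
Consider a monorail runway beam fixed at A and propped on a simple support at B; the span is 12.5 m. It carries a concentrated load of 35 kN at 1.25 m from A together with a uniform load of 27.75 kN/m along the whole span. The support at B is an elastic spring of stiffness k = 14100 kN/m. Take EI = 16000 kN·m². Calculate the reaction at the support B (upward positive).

Remove the prop at B; the released (primary) structure is a cantilever built in at A.
Primary-structure tip deflection at B by superposition:
  point load 35 at a = 1.25: Pa²(3L − a)/(6EI) = 330.4/EI
  UDL 27.75: wL⁴/(8EI) = 84686/EI
  δ_0 = 85017/EI
Tip deflection under a unit load at B: L³/(3EI) = 651/EI.
With EI = 16000 kN·m²: δ_0 = 5.3135 m and δ_{BB} = 0.04069 m/kN.
Compatibility — the spring shortens by R_B/k under the reaction it provides: δ_0 − R_B·δ_{BB} = R_B/k. With 1/k = 0.000071 m/kN, R_B = δ_0 / (δ_{BB} + 1/k) = 5.3135 / (0.04069 + 0.000071) = 130.4 kN.

R_B = 130.4 kN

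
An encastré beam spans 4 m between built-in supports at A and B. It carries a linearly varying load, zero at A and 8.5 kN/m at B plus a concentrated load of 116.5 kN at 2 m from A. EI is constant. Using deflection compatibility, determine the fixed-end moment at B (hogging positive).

M_B = 65.05 kN·m

Release both end moments; the primary structure is a simply-supported span AB with redundants M_A and M_B.
End rotations of the released simple span under the applied load (×1/EI):
  at A: triangular load, peak 8.5: 7w₀L³/(360EI) = 10.58/EI
  at B: triangular load, peak 8.5: w₀L³/(45EI) = 12.09/EI
  at A: point load 116.5 at a = 2: Pab(L + b)/(6LEI) = 116.5/EI
  at B: point load 116.5 at a = 2: Pab(L + a)/(6LEI) = 116.5/EI
  θ_A0 = 127.1/EI,  θ_B0 = 128.6/EI
Flexibility coefficients: a unit moment at one end gives L/(3EI) there and L/(6EI) at the far end, so f₁₁ = f₂₂ = 1.333/EI and f₁₂ = f₂₁ = 0.6667/EI.
Compatibility — zero rotation at each built-in end:
  1.333 M_A + 0.6667 M_B = 127.1
  0.6667 M_A + 1.333 M_B = 128.6
Solving the pair gives M_A = 62.78 kN·m and M_B = 65.05 kN·m (hogging).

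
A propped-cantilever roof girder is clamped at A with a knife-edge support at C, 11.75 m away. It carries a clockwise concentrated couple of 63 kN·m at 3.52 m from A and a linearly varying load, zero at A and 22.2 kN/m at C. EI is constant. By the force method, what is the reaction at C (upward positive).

R_C = 75.83 kN

Release the roller at C. Primary structure: cantilever fixed at A.
Downward deflection at the released point C due to the loads:
  clockwise couple 63 at a = 3.52: M₀a(2L − a)/(2EI) = 2215/EI
  triangular load, peak 22.2 at the free end: 11w₀L⁴/(120EI) = 38790/EI
  δ_0 = 41005/EI
Tip deflection under a unit load at C: L³/(3EI) = 540.7/EI.
Compatibility at C: δ_0 − R_C·δ_{CC} = 0, so R_C = 41005/540.7 = 75.83 kN.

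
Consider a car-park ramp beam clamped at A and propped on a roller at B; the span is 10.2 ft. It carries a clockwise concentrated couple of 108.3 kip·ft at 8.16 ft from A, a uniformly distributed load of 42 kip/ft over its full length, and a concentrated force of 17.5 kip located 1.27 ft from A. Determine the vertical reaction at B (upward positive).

R_B = 176.3 kip

Release the roller at B. Primary structure: cantilever fixed at A.
Free-end deflection of the primary structure under the applied loading (downward +):
  clockwise couple 108.3 at a = 8.16: M₀a(2L − a)/(2EI) = 5408/EI
  UDL 42: wL⁴/(8EI) = 56828/EI
  point load 17.5 at a = 1.27: Pa²(3L − a)/(6EI) = 138/EI
  δ_0 = 62374/EI
Flexibility coefficient — unit upward force at B: δ_{BB} = L³/(3EI) = 353.7/EI.
Compatibility at B: δ_0 − R_B·δ_{BB} = 0, so R_B = 62374/353.7 = 176.3 kip.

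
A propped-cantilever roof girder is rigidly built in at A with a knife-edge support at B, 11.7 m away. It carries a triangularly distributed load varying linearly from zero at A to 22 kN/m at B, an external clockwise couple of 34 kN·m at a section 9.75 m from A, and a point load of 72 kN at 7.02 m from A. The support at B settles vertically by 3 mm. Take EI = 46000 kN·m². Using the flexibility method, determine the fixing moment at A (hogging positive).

M_A = 304.6 kN·m

Remove the prop at B; the released (primary) structure is a cantilever built in at A.
Free-end deflection of the primary structure under the applied loading (downward +):
  triangular load, peak 22 at the free end: 11w₀L⁴/(120EI) = 37790/EI
  clockwise couple 34 at a = 9.75: M₀a(2L − a)/(2EI) = 2262/EI
  point load 72 at a = 7.02: Pa²(3L − a)/(6EI) = 16606/EI
  δ_0 = 56658/EI
Tip deflection under a unit load at B: L³/(3EI) = 533.9/EI.
With EI = 46000 kN·m²: δ_0 = 1.2317 m and δ_{BB} = 0.011606 m/kN.
Compatibility — the beam at B must follow the support down by 0.003 m: δ_0 − R_B·δ_{BB} = 0.003, so R_B = (1.2317 − 0.003)/0.011606 = 105.9 kN.
Moment equilibrium about A: M_A = Σ(load moments about A) − R_B·L = 1543 − 105.9×11.7 = 304.6 kN·m.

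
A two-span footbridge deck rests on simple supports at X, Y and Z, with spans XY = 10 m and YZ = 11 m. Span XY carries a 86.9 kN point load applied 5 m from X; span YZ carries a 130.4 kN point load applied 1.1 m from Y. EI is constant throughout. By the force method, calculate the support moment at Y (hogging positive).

Insert a hinge at Y; M_Y is the redundant, and each span becomes simply supported.
Rotations at Y on the released spans (each span's end-slope, ×1/EI):
  span XY: point load 86.9 at a = 5: Pab(L + a)/(6LEI) = 543.1/EI
  span YZ: point load 130.4 at a = 1.1: Pab(L + b)/(6LEI) = 449.7/EI
  relative rotation θ_0 = (543.1 + 449.7)/EI = 992.8/EI
A unit hogging moment at Y produces rotation L₁/(3EI) + L₂/(3EI) = 7/EI.
Slope continuity at Y: θ_0 = M_Y·7/EI, so M_Y = 992.8/7 = 141.8 kN·m (hogging).

M_Y = 141.8 kN·m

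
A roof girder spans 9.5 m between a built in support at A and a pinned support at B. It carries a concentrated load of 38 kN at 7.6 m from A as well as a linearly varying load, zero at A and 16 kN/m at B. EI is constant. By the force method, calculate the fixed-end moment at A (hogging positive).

Take the reaction at B as the redundant and release it; the primary structure is a cantilever fixed at A.
Downward deflection at the released point B due to the loads:
  point load 38 at a = 7.6: Pa²(3L − a)/(6EI) = 7645/EI
  triangular load, peak 16 at the free end: 11w₀L⁴/(120EI) = 11946/EI
  δ_0 = 19592/EI
Tip deflection under a unit load at B: L³/(3EI) = 285.8/EI.
The prop prevents deflection at B: R_B = δ_0/δ_{BB} = 19592/285.8 = 68.55 kN.
Moment equilibrium about A: M_A = Σ(load moments about A) − R_B·L = 770.1 − 68.55×9.5 = 118.9 kN·m.

M_A = 118.9 kN·m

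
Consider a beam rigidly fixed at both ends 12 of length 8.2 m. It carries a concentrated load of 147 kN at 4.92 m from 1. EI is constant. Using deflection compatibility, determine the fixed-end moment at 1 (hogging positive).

Take the two fixed-end moments M_1, M_2 as redundants; the released structure is the simple span 12.
End rotations of the released simple span under the applied load (×1/EI):
  at 1: point load 147 at a = 4.92: Pab(L + b)/(6LEI) = 553.5/EI
  at 2: point load 147 at a = 4.92: Pab(L + a)/(6LEI) = 632.6/EI
  θ_10 = 553.5/EI,  θ_20 = 632.6/EI
Flexibility coefficients: a unit moment at one end gives L/(3EI) there and L/(6EI) at the far end, so f₁₁ = f₂₂ = 2.733/EI and f₁₂ = f₂₁ = 1.367/EI.
Compatibility — zero rotation at each built-in end:
  2.733 M_1 + 1.367 M_2 = 553.5
  1.367 M_1 + 2.733 M_2 = 632.6
Solving the pair gives M_1 = 115.7 kN·m and M_2 = 173.6 kN·m (hogging).

M_1 = 115.7 kN·m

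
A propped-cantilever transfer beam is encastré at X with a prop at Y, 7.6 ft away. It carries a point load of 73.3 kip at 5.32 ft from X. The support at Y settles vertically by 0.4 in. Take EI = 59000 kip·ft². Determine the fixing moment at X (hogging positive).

Choose R_Y as the redundant. The primary structure is the cantilever fixed at X.
Downward deflection at the released point Y due to the loads:
  point load 73.3 at a = 5.32: Pa²(3L − a)/(6EI) = 6044/EI
Flexibility coefficient — unit upward force at Y: δ_{YY} = L³/(3EI) = 146.3/EI.
With EI = 59000 kip·ft²: δ_0 = 0.10244 ft and δ_{YY} = 0.00248 ft/kip.
Compatibility — the beam at Y must follow the support down by 0.03333 ft: δ_0 − R_Y·δ_{YY} = 0.03333, so R_Y = (0.10244 − 0.03333)/0.00248 = 27.86 kip.
Moment equilibrium about X: M_X = Σ(load moments about X) − R_Y·L = 390 − 27.86×7.6 = 178.2 kip·ft.

M_X = 178.2 kip·ft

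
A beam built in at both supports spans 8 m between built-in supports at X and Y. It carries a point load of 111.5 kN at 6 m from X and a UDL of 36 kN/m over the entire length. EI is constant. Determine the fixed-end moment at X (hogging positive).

Take the two fixed-end moments M_X, M_Y as redundants; the released structure is the simple span XY.
Simple-span end rotations at X and Y under the given loads:
  at X: point load 111.5 at a = 6: Pab(L + b)/(6LEI) = 278.8/EI
  at Y: point load 111.5 at a = 6: Pab(L + a)/(6LEI) = 390.2/EI
  at X: UDL 36: wL³/(24EI) = 768/EI
  at Y: UDL 36: wL³/(24EI) = 768/EI
  θ_X0 = 1047/EI,  θ_Y0 = 1158/EI
Flexibility coefficients: a unit moment at one end gives L/(3EI) there and L/(6EI) at the far end, so f₁₁ = f₂₂ = 2.667/EI and f₁₂ = f₂₁ = 1.333/EI.
Compatibility — zero rotation at each built-in end:
  2.667 M_X + 1.333 M_Y = 1047
  1.333 M_X + 2.667 M_Y = 1158
Solving the pair gives M_X = 233.8 kN·m and M_Y = 317.4 kN·m (hogging).

M_X = 233.8 kN·m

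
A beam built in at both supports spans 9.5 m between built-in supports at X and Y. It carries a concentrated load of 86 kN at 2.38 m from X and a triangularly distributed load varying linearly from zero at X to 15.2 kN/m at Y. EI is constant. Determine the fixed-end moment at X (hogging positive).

M_X = 160.7 kN·m

Take the two fixed-end moments M_X, M_Y as redundants; the released structure is the simple span XY.
On the primary (simply-supported) span, the end slopes from the loading are:
  at X: point load 86 at a = 2.38: Pab(L + b)/(6LEI) = 424.9/EI
  at Y: point load 86 at a = 2.38: Pab(L + a)/(6LEI) = 303.7/EI
  at X: triangular load, peak 15.2: 7w₀L³/(360EI) = 253.4/EI
  at Y: triangular load, peak 15.2: w₀L³/(45EI) = 289.6/EI
  θ_X0 = 678.3/EI,  θ_Y0 = 593.3/EI
Flexibility coefficients: a unit moment at one end gives L/(3EI) there and L/(6EI) at the far end, so f₁₁ = f₂₂ = 3.167/EI and f₁₂ = f₂₁ = 1.583/EI.
Compatibility — zero rotation at each built-in end:
  3.167 M_X + 1.583 M_Y = 678.3
  1.583 M_X + 3.167 M_Y = 593.3
Solving the pair gives M_X = 160.7 kN·m and M_Y = 107 kN·m (hogging).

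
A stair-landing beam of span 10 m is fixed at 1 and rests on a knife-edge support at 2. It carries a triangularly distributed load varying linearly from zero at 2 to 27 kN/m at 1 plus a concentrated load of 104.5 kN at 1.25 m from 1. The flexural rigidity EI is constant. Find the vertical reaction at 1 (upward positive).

Release the roller at 2. Primary structure: cantilever fixed at 1.
Downward deflection at the released point 2 due to the loads:
  triangular load, peak 27 at the fixed end: w₀L⁴/(30EI) = 9000/EI
  point load 104.5 at a = 1.25: Pa²(3L − a)/(6EI) = 782.4/EI
  δ_0 = 9782/EI
Flexibility coefficient — unit upward force at 2: δ_{22} = L³/(3EI) = 333.3/EI.
The prop prevents deflection at 2: R_2 = δ_0/δ_{22} = 9782/333.3 = 29.35 kN.
Vertical equilibrium: R_1 = ΣP − R_2 = 239.5 − 29.35 = 210.2 kN.

R_1 = 210.2 kN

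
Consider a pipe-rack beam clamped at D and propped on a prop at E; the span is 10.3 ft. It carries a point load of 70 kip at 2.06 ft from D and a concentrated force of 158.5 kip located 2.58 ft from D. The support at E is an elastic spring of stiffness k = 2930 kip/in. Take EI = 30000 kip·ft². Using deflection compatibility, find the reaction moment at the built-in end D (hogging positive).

Choose R_E as the redundant. The primary structure is the cantilever fixed at D.
Primary-structure tip deflection at E by superposition:
  point load 70 at a = 2.06: Pa²(3L − a)/(6EI) = 1428/EI
  point load 158.5 at a = 2.58: Pa²(3L − a)/(6EI) = 4980/EI
  δ_0 = 6408/EI
Tip deflection under a unit load at E: L³/(3EI) = 364.2/EI.
With EI = 30000 kip·ft²: δ_0 = 0.21359 ft and δ_{EE} = 0.012141 ft/kip.
Compatibility — the spring shortens by R_E/k under the reaction it provides: δ_0 − R_E·δ_{EE} = R_E/k. With 1/k = 1/(2930×12) ft/kip = 0.000028 ft/kip, R_E = δ_0 / (δ_{EE} + 1/k) = 0.21359 / (0.012141 + 0.000028) = 17.55 kip.
Moment equilibrium about D: M_D = Σ(load moments about D) − R_E·L = 553.1 − 17.55×10.3 = 372.4 kip·ft.

M_D = 372.4 kip·ft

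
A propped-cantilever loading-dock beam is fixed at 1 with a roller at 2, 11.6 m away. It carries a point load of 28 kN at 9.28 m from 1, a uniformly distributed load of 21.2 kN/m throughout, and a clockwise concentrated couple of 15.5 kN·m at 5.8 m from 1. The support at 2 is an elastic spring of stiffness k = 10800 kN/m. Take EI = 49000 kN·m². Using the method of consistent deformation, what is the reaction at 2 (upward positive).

Remove the prop at 2; the released (primary) structure is a cantilever built in at 1.
Deflection at 2 on the released cantilever, summing each load's contribution:
  point load 28 at a = 9.28: Pa²(3L − a)/(6EI) = 10256/EI
  UDL 21.2: wL⁴/(8EI) = 47982/EI
  clockwise couple 15.5 at a = 5.8: M₀a(2L − a)/(2EI) = 782.1/EI
  δ_0 = 59020/EI
Tip deflection under a unit load at 2: L³/(3EI) = 520.3/EI.
With EI = 49000 kN·m²: δ_0 = 1.2045 m and δ_{22} = 0.010618 m/kN.
Compatibility — the spring shortens by R_2/k under the reaction it provides: δ_0 − R_2·δ_{22} = R_2/k. With 1/k = 0.000093 m/kN, R_2 = δ_0 / (δ_{22} + 1/k) = 1.2045 / (0.010618 + 0.000093) = 112.5 kN.

R_2 = 112.5 kN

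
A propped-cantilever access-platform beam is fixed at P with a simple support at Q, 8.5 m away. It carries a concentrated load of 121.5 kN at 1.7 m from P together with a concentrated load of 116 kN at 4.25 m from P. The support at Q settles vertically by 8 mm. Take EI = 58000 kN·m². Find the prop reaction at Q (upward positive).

R_Q = 40.79 kN

Choose R_Q as the redundant. The primary structure is the cantilever fixed at P.
Downward deflection at the released point Q due to the loads:
  point load 121.5 at a = 1.7: Pa²(3L − a)/(6EI) = 1393/EI
  point load 116 at a = 4.25: Pa²(3L − a)/(6EI) = 7421/EI
  δ_0 = 8814/EI
Flexibility coefficient — unit upward force at Q: δ_{QQ} = L³/(3EI) = 204.7/EI.
With EI = 58000 kN·m²: δ_0 = 0.15196 m and δ_{QQ} = 0.003529 m/kN.
Compatibility — the beam at Q must follow the support down by 0.008 m: δ_0 − R_Q·δ_{QQ} = 0.008, so R_Q = (0.15196 − 0.008)/0.003529 = 40.79 kN.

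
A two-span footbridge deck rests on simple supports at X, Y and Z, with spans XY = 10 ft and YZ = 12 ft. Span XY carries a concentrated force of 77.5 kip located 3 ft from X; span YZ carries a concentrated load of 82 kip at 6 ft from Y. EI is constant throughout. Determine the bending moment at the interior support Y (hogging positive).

Insert a hinge at Y; M_Y is the redundant, and each span becomes simply supported.
Discontinuity in slope at Y on the released structure — sum the simple-span end rotations:
  span XY: point load 77.5 at a = 3: Pab(L + a)/(6LEI) = 352.6/EI
  span YZ: point load 82 at a = 6: Pab(L + b)/(6LEI) = 738/EI
  relative rotation θ_0 = (352.6 + 738)/EI = 1091/EI
A unit hogging moment at Y produces rotation L₁/(3EI) + L₂/(3EI) = 7.333/EI.
Compatibility: M_Y·(L₁+L₂)/(3EI) = θ_0, giving M_Y = 148.7 kip·ft (hogging).

M_Y = 148.7 kip·ft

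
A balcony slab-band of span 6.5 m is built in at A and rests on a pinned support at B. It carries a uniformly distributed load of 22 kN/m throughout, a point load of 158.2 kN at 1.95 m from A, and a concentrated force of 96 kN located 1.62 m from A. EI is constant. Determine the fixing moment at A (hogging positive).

M_A = 401.9 kN·m

Release the roller at B. Primary structure: cantilever fixed at A.
Downward deflection at the released point B due to the loads:
  UDL 22: wL⁴/(8EI) = 4909/EI
  point load 158.2 at a = 1.95: Pa²(3L − a)/(6EI) = 1760/EI
  point load 96 at a = 1.62: Pa²(3L − a)/(6EI) = 750.8/EI
  δ_0 = 7419/EI
Flexibility coefficient — unit upward force at B: δ_{BB} = L³/(3EI) = 91.54/EI.
The prop prevents deflection at B: R_B = δ_0/δ_{BB} = 7419/91.54 = 81.05 kN.
Moment equilibrium about A: M_A = Σ(load moments about A) − R_B·L = 928.8 − 81.05×6.5 = 401.9 kN·m.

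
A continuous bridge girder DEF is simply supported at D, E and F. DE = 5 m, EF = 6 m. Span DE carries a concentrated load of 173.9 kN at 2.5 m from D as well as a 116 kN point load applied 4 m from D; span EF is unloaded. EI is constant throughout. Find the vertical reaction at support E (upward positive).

Release continuity at E by inserting a hinge; the redundant is the internal moment M_E. The primary structure is two simply-supported spans DE and EF.
End slopes at the hinge E, treating each span as simply supported:
  span DE: point load 173.9 at a = 2.5: Pab(L + a)/(6LEI) = 271.7/EI
  span DE: point load 116 at a = 4: Pab(L + a)/(6LEI) = 139.2/EI
  relative rotation θ_0 = (410.9 + 0)/EI = 410.9/EI
A unit hogging moment at E produces rotation L₁/(3EI) + L₂/(3EI) = 3.667/EI.
Compatibility: M_E·(L₁+L₂)/(3EI) = θ_0, giving M_E = 112.1 kN·m (hogging).
Span DE, ΣM about D with M_E applied at E: R_E^{DE}·5 = 898.8 + 112.1, so R_E^{DE} = 202.2 kN and R_D = 289.9 − 202.2 = 87.74 kN.
Span EF, ΣM about F: R_E^{EF}·6 = 0 + 112.1, so R_E^{EF} = 18.68 kN and R_F = 0 − 18.68 = -18.68 kN.
R_E = 202.2 + 18.68 = 220.8 kN.

R_E = 220.8 kN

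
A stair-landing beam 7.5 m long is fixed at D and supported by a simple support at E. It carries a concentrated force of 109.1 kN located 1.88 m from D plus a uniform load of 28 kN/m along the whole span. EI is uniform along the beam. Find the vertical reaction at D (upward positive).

R_D = 230.9 kN

Take the reaction at E as the redundant and release it; the primary structure is a cantilever fixed at D.
Downward deflection at the released point E due to the loads:
  point load 109.1 at a = 1.88: Pa²(3L − a)/(6EI) = 1325/EI
  UDL 28: wL⁴/(8EI) = 11074/EI
  δ_0 = 12399/EI
Tip deflection under a unit load at E: L³/(3EI) = 140.6/EI.
The prop prevents deflection at E: R_E = δ_0/δ_{EE} = 12399/140.6 = 88.17 kN.
Vertical equilibrium: R_D = ΣP − R_E = 319.1 − 88.17 = 230.9 kN.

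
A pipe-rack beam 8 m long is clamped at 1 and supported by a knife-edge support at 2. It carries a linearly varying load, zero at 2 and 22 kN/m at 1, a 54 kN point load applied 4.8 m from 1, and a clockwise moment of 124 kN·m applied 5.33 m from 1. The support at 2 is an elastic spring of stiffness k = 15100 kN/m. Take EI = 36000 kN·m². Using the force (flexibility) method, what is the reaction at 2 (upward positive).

Choose R_2 as the redundant. The primary structure is the cantilever fixed at 1.
Deflection at 2 on the released cantilever, summing each load's contribution:
  triangular load, peak 22 at the fixed end: w₀L⁴/(30EI) = 3004/EI
  point load 54 at a = 4.8: Pa²(3L − a)/(6EI) = 3981/EI
  clockwise couple 124 at a = 5.33: M₀a(2L − a)/(2EI) = 3526/EI
  δ_0 = 10511/EI
Tip deflection under a unit load at 2: L³/(3EI) = 170.7/EI.
With EI = 36000 kN·m²: δ_0 = 0.29197 m and δ_{22} = 0.004741 m/kN.
Compatibility — the spring shortens by R_2/k under the reaction it provides: δ_0 − R_2·δ_{22} = R_2/k. With 1/k = 0.000066 m/kN, R_2 = δ_0 / (δ_{22} + 1/k) = 0.29197 / (0.004741 + 0.000066) = 60.74 kN.

R_2 = 60.74 kN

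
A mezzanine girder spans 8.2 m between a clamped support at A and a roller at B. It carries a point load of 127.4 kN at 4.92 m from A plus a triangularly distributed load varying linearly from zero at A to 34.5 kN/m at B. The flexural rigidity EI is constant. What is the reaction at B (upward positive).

R_B = 132.8 kN

Remove the prop at B; the released (primary) structure is a cantilever built in at A.
Primary-structure tip deflection at B by superposition:
  point load 127.4 at a = 4.92: Pa²(3L − a)/(6EI) = 10115/EI
  triangular load, peak 34.5 at the free end: 11w₀L⁴/(120EI) = 14298/EI
  δ_0 = 24414/EI
Flexibility coefficient — unit upward force at B: δ_{BB} = L³/(3EI) = 183.8/EI.
Compatibility at B: δ_0 − R_B·δ_{BB} = 0, so R_B = 24414/183.8 = 132.8 kN.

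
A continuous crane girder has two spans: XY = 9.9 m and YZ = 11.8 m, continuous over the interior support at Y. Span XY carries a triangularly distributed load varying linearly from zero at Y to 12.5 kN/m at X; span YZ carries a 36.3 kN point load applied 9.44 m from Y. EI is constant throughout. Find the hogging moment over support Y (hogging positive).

M_Y = 54.96 kN·m

Release continuity at Y by inserting a hinge; the redundant is the internal moment M_Y. The primary structure is two simply-supported spans XY and YZ.
End slopes at the hinge Y, treating each span as simply supported:
  span XY: triangular load, peak 12.5: 7w₀L³/(360EI) = 235.8/EI
  span YZ: point load 36.3 at a = 9.44: Pab(L + b)/(6LEI) = 161.7/EI
  relative rotation θ_0 = (235.8 + 161.7)/EI = 397.6/EI
A unit hogging moment at Y produces rotation L₁/(3EI) + L₂/(3EI) = 7.233/EI.
Slope continuity at Y: θ_0 = M_Y·7.233/EI, so M_Y = 397.6/7.233 = 54.96 kN·m (hogging).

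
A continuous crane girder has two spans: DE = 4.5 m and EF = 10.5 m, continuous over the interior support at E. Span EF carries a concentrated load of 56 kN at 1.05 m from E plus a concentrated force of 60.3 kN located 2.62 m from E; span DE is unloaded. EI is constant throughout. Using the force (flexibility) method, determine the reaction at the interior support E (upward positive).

R_E = 129.9 kN

Release continuity at E by inserting a hinge; the redundant is the internal moment M_E. The primary structure is two simply-supported spans DE and EF.
End slopes at the hinge E, treating each span as simply supported:
  span EF: point load 56 at a = 1.05: Pab(L + b)/(6LEI) = 176/EI
  span EF: point load 60.3 at a = 2.62: Pab(L + b)/(6LEI) = 363.2/EI
  relative rotation θ_0 = (0 + 539.2)/EI = 539.2/EI
A unit hogging moment at E produces rotation L₁/(3EI) + L₂/(3EI) = 5/EI.
Slope continuity at E: θ_0 = M_E·5/EI, so M_E = 539.2/5 = 107.8 kN·m (hogging).
Span DE, ΣM about D with M_E applied at E: R_E^{DE}·4.5 = 0 + 107.8, so R_E^{DE} = 23.96 kN and R_D = 0 − 23.96 = -23.96 kN.
Span EF, ΣM about F: R_E^{EF}·10.5 = 1004 + 107.8, so R_E^{EF} = 105.9 kN and R_F = 116.3 − 105.9 = 10.38 kN.
R_E = 23.96 + 105.9 = 129.9 kN.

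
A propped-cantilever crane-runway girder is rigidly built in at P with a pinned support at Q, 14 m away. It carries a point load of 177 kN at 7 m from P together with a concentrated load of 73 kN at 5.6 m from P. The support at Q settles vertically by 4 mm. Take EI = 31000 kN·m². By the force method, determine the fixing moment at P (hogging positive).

Choose R_Q as the redundant. The primary structure is the cantilever fixed at P.
Deflection at Q on the released cantilever, summing each load's contribution:
  point load 177 at a = 7: Pa²(3L − a)/(6EI) = 50592/EI
  point load 73 at a = 5.6: Pa²(3L − a)/(6EI) = 13888/EI
  δ_0 = 64481/EI
Tip deflection under a unit load at Q: L³/(3EI) = 914.7/EI.
With EI = 31000 kN·m²: δ_0 = 2.08 m and δ_{QQ} = 0.029505 m/kN.
Compatibility — the beam at Q must follow the support down by 0.004 m: δ_0 − R_Q·δ_{QQ} = 0.004, so R_Q = (2.08 − 0.004)/0.029505 = 70.36 kN.
Moment equilibrium about P: M_P = Σ(load moments about P) − R_Q·L = 1648 − 70.36×14 = 662.7 kN·m.

M_P = 662.7 kN·m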